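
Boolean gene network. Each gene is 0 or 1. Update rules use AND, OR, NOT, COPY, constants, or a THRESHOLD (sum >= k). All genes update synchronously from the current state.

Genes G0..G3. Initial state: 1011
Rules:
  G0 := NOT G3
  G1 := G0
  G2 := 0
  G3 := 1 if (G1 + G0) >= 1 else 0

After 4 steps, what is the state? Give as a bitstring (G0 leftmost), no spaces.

Step 1: G0=NOT G3=NOT 1=0 G1=G0=1 G2=0(const) G3=(0+1>=1)=1 -> 0101
Step 2: G0=NOT G3=NOT 1=0 G1=G0=0 G2=0(const) G3=(1+0>=1)=1 -> 0001
Step 3: G0=NOT G3=NOT 1=0 G1=G0=0 G2=0(const) G3=(0+0>=1)=0 -> 0000
Step 4: G0=NOT G3=NOT 0=1 G1=G0=0 G2=0(const) G3=(0+0>=1)=0 -> 1000

1000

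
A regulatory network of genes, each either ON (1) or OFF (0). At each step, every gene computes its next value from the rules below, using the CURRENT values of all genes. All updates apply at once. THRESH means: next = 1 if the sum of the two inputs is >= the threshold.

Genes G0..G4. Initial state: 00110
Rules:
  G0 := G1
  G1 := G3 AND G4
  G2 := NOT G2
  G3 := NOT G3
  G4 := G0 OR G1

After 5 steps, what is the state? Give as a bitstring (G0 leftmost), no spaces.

Step 1: G0=G1=0 G1=G3&G4=1&0=0 G2=NOT G2=NOT 1=0 G3=NOT G3=NOT 1=0 G4=G0|G1=0|0=0 -> 00000
Step 2: G0=G1=0 G1=G3&G4=0&0=0 G2=NOT G2=NOT 0=1 G3=NOT G3=NOT 0=1 G4=G0|G1=0|0=0 -> 00110
Step 3: G0=G1=0 G1=G3&G4=1&0=0 G2=NOT G2=NOT 1=0 G3=NOT G3=NOT 1=0 G4=G0|G1=0|0=0 -> 00000
Step 4: G0=G1=0 G1=G3&G4=0&0=0 G2=NOT G2=NOT 0=1 G3=NOT G3=NOT 0=1 G4=G0|G1=0|0=0 -> 00110
Step 5: G0=G1=0 G1=G3&G4=1&0=0 G2=NOT G2=NOT 1=0 G3=NOT G3=NOT 1=0 G4=G0|G1=0|0=0 -> 00000

00000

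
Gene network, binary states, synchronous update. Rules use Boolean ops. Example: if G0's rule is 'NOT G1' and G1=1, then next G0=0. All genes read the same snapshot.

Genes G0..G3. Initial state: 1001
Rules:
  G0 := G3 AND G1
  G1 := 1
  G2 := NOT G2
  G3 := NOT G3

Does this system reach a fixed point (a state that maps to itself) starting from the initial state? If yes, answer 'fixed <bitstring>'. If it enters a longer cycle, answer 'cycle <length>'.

Step 0: 1001
Step 1: G0=G3&G1=1&0=0 G1=1(const) G2=NOT G2=NOT 0=1 G3=NOT G3=NOT 1=0 -> 0110
Step 2: G0=G3&G1=0&1=0 G1=1(const) G2=NOT G2=NOT 1=0 G3=NOT G3=NOT 0=1 -> 0101
Step 3: G0=G3&G1=1&1=1 G1=1(const) G2=NOT G2=NOT 0=1 G3=NOT G3=NOT 1=0 -> 1110
Step 4: G0=G3&G1=0&1=0 G1=1(const) G2=NOT G2=NOT 1=0 G3=NOT G3=NOT 0=1 -> 0101
Cycle of length 2 starting at step 2 -> no fixed point

Answer: cycle 2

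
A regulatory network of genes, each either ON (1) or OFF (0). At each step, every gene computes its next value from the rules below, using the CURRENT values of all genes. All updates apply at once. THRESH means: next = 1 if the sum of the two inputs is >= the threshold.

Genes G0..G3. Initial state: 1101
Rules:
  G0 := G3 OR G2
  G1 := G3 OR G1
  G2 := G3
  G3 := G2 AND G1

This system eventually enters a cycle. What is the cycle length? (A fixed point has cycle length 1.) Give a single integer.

Answer: 2

Derivation:
Step 0: 1101
Step 1: G0=G3|G2=1|0=1 G1=G3|G1=1|1=1 G2=G3=1 G3=G2&G1=0&1=0 -> 1110
Step 2: G0=G3|G2=0|1=1 G1=G3|G1=0|1=1 G2=G3=0 G3=G2&G1=1&1=1 -> 1101
State from step 2 equals state from step 0 -> cycle length 2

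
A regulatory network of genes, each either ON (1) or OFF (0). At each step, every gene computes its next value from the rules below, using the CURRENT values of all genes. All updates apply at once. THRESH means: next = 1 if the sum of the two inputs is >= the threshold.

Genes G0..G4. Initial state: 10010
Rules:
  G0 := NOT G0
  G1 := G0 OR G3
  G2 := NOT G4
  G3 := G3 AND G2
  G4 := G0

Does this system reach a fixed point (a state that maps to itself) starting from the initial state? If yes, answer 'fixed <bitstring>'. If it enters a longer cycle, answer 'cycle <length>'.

Step 0: 10010
Step 1: G0=NOT G0=NOT 1=0 G1=G0|G3=1|1=1 G2=NOT G4=NOT 0=1 G3=G3&G2=1&0=0 G4=G0=1 -> 01101
Step 2: G0=NOT G0=NOT 0=1 G1=G0|G3=0|0=0 G2=NOT G4=NOT 1=0 G3=G3&G2=0&1=0 G4=G0=0 -> 10000
Step 3: G0=NOT G0=NOT 1=0 G1=G0|G3=1|0=1 G2=NOT G4=NOT 0=1 G3=G3&G2=0&0=0 G4=G0=1 -> 01101
Cycle of length 2 starting at step 1 -> no fixed point

Answer: cycle 2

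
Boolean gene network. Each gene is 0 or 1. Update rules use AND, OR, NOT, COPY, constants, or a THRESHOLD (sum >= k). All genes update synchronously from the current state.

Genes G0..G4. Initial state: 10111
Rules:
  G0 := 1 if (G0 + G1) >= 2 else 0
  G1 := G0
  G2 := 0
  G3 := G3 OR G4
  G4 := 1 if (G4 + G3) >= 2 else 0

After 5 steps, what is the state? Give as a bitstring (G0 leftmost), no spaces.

Step 1: G0=(1+0>=2)=0 G1=G0=1 G2=0(const) G3=G3|G4=1|1=1 G4=(1+1>=2)=1 -> 01011
Step 2: G0=(0+1>=2)=0 G1=G0=0 G2=0(const) G3=G3|G4=1|1=1 G4=(1+1>=2)=1 -> 00011
Step 3: G0=(0+0>=2)=0 G1=G0=0 G2=0(const) G3=G3|G4=1|1=1 G4=(1+1>=2)=1 -> 00011
Step 4: G0=(0+0>=2)=0 G1=G0=0 G2=0(const) G3=G3|G4=1|1=1 G4=(1+1>=2)=1 -> 00011
Step 5: G0=(0+0>=2)=0 G1=G0=0 G2=0(const) G3=G3|G4=1|1=1 G4=(1+1>=2)=1 -> 00011

00011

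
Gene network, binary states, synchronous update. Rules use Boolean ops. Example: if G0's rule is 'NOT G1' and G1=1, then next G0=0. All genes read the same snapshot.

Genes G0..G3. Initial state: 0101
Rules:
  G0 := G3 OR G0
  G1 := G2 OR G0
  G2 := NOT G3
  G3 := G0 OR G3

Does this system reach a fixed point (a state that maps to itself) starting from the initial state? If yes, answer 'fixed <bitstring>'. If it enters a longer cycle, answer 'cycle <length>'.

Answer: fixed 1101

Derivation:
Step 0: 0101
Step 1: G0=G3|G0=1|0=1 G1=G2|G0=0|0=0 G2=NOT G3=NOT 1=0 G3=G0|G3=0|1=1 -> 1001
Step 2: G0=G3|G0=1|1=1 G1=G2|G0=0|1=1 G2=NOT G3=NOT 1=0 G3=G0|G3=1|1=1 -> 1101
Step 3: G0=G3|G0=1|1=1 G1=G2|G0=0|1=1 G2=NOT G3=NOT 1=0 G3=G0|G3=1|1=1 -> 1101
Fixed point reached at step 2: 1101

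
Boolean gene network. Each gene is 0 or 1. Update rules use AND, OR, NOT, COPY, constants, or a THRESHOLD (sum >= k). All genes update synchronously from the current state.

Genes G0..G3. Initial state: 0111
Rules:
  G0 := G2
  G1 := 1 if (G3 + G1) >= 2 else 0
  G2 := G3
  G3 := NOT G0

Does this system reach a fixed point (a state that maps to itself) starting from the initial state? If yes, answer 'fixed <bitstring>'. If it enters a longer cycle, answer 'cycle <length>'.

Answer: cycle 6

Derivation:
Step 0: 0111
Step 1: G0=G2=1 G1=(1+1>=2)=1 G2=G3=1 G3=NOT G0=NOT 0=1 -> 1111
Step 2: G0=G2=1 G1=(1+1>=2)=1 G2=G3=1 G3=NOT G0=NOT 1=0 -> 1110
Step 3: G0=G2=1 G1=(0+1>=2)=0 G2=G3=0 G3=NOT G0=NOT 1=0 -> 1000
Step 4: G0=G2=0 G1=(0+0>=2)=0 G2=G3=0 G3=NOT G0=NOT 1=0 -> 0000
Step 5: G0=G2=0 G1=(0+0>=2)=0 G2=G3=0 G3=NOT G0=NOT 0=1 -> 0001
Step 6: G0=G2=0 G1=(1+0>=2)=0 G2=G3=1 G3=NOT G0=NOT 0=1 -> 0011
Step 7: G0=G2=1 G1=(1+0>=2)=0 G2=G3=1 G3=NOT G0=NOT 0=1 -> 1011
Step 8: G0=G2=1 G1=(1+0>=2)=0 G2=G3=1 G3=NOT G0=NOT 1=0 -> 1010
Step 9: G0=G2=1 G1=(0+0>=2)=0 G2=G3=0 G3=NOT G0=NOT 1=0 -> 1000
Cycle of length 6 starting at step 3 -> no fixed point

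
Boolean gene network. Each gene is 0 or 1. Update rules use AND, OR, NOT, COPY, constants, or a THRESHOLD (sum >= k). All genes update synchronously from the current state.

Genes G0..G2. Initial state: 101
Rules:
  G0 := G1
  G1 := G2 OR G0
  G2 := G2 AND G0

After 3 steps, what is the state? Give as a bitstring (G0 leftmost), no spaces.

Step 1: G0=G1=0 G1=G2|G0=1|1=1 G2=G2&G0=1&1=1 -> 011
Step 2: G0=G1=1 G1=G2|G0=1|0=1 G2=G2&G0=1&0=0 -> 110
Step 3: G0=G1=1 G1=G2|G0=0|1=1 G2=G2&G0=0&1=0 -> 110

110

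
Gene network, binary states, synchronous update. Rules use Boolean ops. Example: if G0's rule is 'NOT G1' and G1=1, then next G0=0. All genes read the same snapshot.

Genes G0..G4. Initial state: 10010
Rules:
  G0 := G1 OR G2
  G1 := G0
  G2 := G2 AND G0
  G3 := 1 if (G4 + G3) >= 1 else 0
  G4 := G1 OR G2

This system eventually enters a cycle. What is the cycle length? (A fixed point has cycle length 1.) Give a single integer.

Step 0: 10010
Step 1: G0=G1|G2=0|0=0 G1=G0=1 G2=G2&G0=0&1=0 G3=(0+1>=1)=1 G4=G1|G2=0|0=0 -> 01010
Step 2: G0=G1|G2=1|0=1 G1=G0=0 G2=G2&G0=0&0=0 G3=(0+1>=1)=1 G4=G1|G2=1|0=1 -> 10011
Step 3: G0=G1|G2=0|0=0 G1=G0=1 G2=G2&G0=0&1=0 G3=(1+1>=1)=1 G4=G1|G2=0|0=0 -> 01010
State from step 3 equals state from step 1 -> cycle length 2

Answer: 2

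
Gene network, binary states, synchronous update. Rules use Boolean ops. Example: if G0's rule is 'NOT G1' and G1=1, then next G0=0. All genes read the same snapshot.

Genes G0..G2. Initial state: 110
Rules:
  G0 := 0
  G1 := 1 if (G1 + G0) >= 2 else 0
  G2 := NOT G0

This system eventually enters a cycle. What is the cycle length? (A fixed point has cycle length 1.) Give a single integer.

Answer: 1

Derivation:
Step 0: 110
Step 1: G0=0(const) G1=(1+1>=2)=1 G2=NOT G0=NOT 1=0 -> 010
Step 2: G0=0(const) G1=(1+0>=2)=0 G2=NOT G0=NOT 0=1 -> 001
Step 3: G0=0(const) G1=(0+0>=2)=0 G2=NOT G0=NOT 0=1 -> 001
State from step 3 equals state from step 2 -> cycle length 1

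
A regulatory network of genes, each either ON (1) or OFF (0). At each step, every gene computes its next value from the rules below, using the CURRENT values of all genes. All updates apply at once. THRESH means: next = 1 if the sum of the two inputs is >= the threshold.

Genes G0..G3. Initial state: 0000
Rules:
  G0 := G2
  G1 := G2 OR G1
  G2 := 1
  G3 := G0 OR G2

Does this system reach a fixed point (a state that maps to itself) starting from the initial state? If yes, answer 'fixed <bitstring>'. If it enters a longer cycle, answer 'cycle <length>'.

Answer: fixed 1111

Derivation:
Step 0: 0000
Step 1: G0=G2=0 G1=G2|G1=0|0=0 G2=1(const) G3=G0|G2=0|0=0 -> 0010
Step 2: G0=G2=1 G1=G2|G1=1|0=1 G2=1(const) G3=G0|G2=0|1=1 -> 1111
Step 3: G0=G2=1 G1=G2|G1=1|1=1 G2=1(const) G3=G0|G2=1|1=1 -> 1111
Fixed point reached at step 2: 1111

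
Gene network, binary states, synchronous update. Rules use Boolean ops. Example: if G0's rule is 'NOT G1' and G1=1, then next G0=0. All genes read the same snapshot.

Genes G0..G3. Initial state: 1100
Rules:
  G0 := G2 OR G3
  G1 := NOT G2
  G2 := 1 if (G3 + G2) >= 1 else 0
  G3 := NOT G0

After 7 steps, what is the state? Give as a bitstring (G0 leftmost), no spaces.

Step 1: G0=G2|G3=0|0=0 G1=NOT G2=NOT 0=1 G2=(0+0>=1)=0 G3=NOT G0=NOT 1=0 -> 0100
Step 2: G0=G2|G3=0|0=0 G1=NOT G2=NOT 0=1 G2=(0+0>=1)=0 G3=NOT G0=NOT 0=1 -> 0101
Step 3: G0=G2|G3=0|1=1 G1=NOT G2=NOT 0=1 G2=(1+0>=1)=1 G3=NOT G0=NOT 0=1 -> 1111
Step 4: G0=G2|G3=1|1=1 G1=NOT G2=NOT 1=0 G2=(1+1>=1)=1 G3=NOT G0=NOT 1=0 -> 1010
Step 5: G0=G2|G3=1|0=1 G1=NOT G2=NOT 1=0 G2=(0+1>=1)=1 G3=NOT G0=NOT 1=0 -> 1010
Step 6: G0=G2|G3=1|0=1 G1=NOT G2=NOT 1=0 G2=(0+1>=1)=1 G3=NOT G0=NOT 1=0 -> 1010
Step 7: G0=G2|G3=1|0=1 G1=NOT G2=NOT 1=0 G2=(0+1>=1)=1 G3=NOT G0=NOT 1=0 -> 1010

1010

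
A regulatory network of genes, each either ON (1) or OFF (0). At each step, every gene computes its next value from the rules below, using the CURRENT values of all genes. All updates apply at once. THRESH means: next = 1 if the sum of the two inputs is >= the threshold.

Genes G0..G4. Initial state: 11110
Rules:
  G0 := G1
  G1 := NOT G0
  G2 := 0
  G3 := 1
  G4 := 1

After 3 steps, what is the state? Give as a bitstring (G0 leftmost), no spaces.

Step 1: G0=G1=1 G1=NOT G0=NOT 1=0 G2=0(const) G3=1(const) G4=1(const) -> 10011
Step 2: G0=G1=0 G1=NOT G0=NOT 1=0 G2=0(const) G3=1(const) G4=1(const) -> 00011
Step 3: G0=G1=0 G1=NOT G0=NOT 0=1 G2=0(const) G3=1(const) G4=1(const) -> 01011

01011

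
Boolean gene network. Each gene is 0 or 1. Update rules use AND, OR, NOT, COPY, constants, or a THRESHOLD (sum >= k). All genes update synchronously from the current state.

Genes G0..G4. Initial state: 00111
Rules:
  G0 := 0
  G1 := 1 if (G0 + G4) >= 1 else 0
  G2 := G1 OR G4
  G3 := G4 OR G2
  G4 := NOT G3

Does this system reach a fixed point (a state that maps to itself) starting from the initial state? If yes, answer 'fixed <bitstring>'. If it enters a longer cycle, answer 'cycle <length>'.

Answer: cycle 6

Derivation:
Step 0: 00111
Step 1: G0=0(const) G1=(0+1>=1)=1 G2=G1|G4=0|1=1 G3=G4|G2=1|1=1 G4=NOT G3=NOT 1=0 -> 01110
Step 2: G0=0(const) G1=(0+0>=1)=0 G2=G1|G4=1|0=1 G3=G4|G2=0|1=1 G4=NOT G3=NOT 1=0 -> 00110
Step 3: G0=0(const) G1=(0+0>=1)=0 G2=G1|G4=0|0=0 G3=G4|G2=0|1=1 G4=NOT G3=NOT 1=0 -> 00010
Step 4: G0=0(const) G1=(0+0>=1)=0 G2=G1|G4=0|0=0 G3=G4|G2=0|0=0 G4=NOT G3=NOT 1=0 -> 00000
Step 5: G0=0(const) G1=(0+0>=1)=0 G2=G1|G4=0|0=0 G3=G4|G2=0|0=0 G4=NOT G3=NOT 0=1 -> 00001
Step 6: G0=0(const) G1=(0+1>=1)=1 G2=G1|G4=0|1=1 G3=G4|G2=1|0=1 G4=NOT G3=NOT 0=1 -> 01111
Step 7: G0=0(const) G1=(0+1>=1)=1 G2=G1|G4=1|1=1 G3=G4|G2=1|1=1 G4=NOT G3=NOT 1=0 -> 01110
Cycle of length 6 starting at step 1 -> no fixed point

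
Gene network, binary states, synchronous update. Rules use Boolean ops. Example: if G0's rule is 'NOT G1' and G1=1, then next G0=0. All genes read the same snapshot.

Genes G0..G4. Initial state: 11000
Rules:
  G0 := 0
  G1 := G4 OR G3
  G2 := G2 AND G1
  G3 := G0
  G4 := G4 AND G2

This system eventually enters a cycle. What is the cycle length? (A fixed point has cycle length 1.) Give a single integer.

Answer: 1

Derivation:
Step 0: 11000
Step 1: G0=0(const) G1=G4|G3=0|0=0 G2=G2&G1=0&1=0 G3=G0=1 G4=G4&G2=0&0=0 -> 00010
Step 2: G0=0(const) G1=G4|G3=0|1=1 G2=G2&G1=0&0=0 G3=G0=0 G4=G4&G2=0&0=0 -> 01000
Step 3: G0=0(const) G1=G4|G3=0|0=0 G2=G2&G1=0&1=0 G3=G0=0 G4=G4&G2=0&0=0 -> 00000
Step 4: G0=0(const) G1=G4|G3=0|0=0 G2=G2&G1=0&0=0 G3=G0=0 G4=G4&G2=0&0=0 -> 00000
State from step 4 equals state from step 3 -> cycle length 1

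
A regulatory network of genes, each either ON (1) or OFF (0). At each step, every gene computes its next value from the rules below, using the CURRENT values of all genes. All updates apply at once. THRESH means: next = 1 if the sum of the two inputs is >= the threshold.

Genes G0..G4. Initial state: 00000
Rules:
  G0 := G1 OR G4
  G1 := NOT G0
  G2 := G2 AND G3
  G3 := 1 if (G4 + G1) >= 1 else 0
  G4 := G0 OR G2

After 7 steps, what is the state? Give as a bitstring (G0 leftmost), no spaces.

Step 1: G0=G1|G4=0|0=0 G1=NOT G0=NOT 0=1 G2=G2&G3=0&0=0 G3=(0+0>=1)=0 G4=G0|G2=0|0=0 -> 01000
Step 2: G0=G1|G4=1|0=1 G1=NOT G0=NOT 0=1 G2=G2&G3=0&0=0 G3=(0+1>=1)=1 G4=G0|G2=0|0=0 -> 11010
Step 3: G0=G1|G4=1|0=1 G1=NOT G0=NOT 1=0 G2=G2&G3=0&1=0 G3=(0+1>=1)=1 G4=G0|G2=1|0=1 -> 10011
Step 4: G0=G1|G4=0|1=1 G1=NOT G0=NOT 1=0 G2=G2&G3=0&1=0 G3=(1+0>=1)=1 G4=G0|G2=1|0=1 -> 10011
Step 5: G0=G1|G4=0|1=1 G1=NOT G0=NOT 1=0 G2=G2&G3=0&1=0 G3=(1+0>=1)=1 G4=G0|G2=1|0=1 -> 10011
Step 6: G0=G1|G4=0|1=1 G1=NOT G0=NOT 1=0 G2=G2&G3=0&1=0 G3=(1+0>=1)=1 G4=G0|G2=1|0=1 -> 10011
Step 7: G0=G1|G4=0|1=1 G1=NOT G0=NOT 1=0 G2=G2&G3=0&1=0 G3=(1+0>=1)=1 G4=G0|G2=1|0=1 -> 10011

10011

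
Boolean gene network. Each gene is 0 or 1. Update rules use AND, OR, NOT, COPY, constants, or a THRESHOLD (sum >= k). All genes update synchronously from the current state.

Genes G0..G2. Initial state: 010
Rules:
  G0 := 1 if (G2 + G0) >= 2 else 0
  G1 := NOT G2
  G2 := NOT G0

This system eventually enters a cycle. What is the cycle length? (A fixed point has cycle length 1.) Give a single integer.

Step 0: 010
Step 1: G0=(0+0>=2)=0 G1=NOT G2=NOT 0=1 G2=NOT G0=NOT 0=1 -> 011
Step 2: G0=(1+0>=2)=0 G1=NOT G2=NOT 1=0 G2=NOT G0=NOT 0=1 -> 001
Step 3: G0=(1+0>=2)=0 G1=NOT G2=NOT 1=0 G2=NOT G0=NOT 0=1 -> 001
State from step 3 equals state from step 2 -> cycle length 1

Answer: 1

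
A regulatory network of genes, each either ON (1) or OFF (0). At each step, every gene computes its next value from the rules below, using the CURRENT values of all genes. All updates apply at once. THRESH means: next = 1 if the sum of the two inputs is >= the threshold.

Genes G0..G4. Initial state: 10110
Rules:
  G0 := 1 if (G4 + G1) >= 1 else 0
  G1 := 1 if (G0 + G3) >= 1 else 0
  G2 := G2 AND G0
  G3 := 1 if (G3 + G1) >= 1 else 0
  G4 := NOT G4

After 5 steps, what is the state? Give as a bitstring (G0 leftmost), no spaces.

Step 1: G0=(0+0>=1)=0 G1=(1+1>=1)=1 G2=G2&G0=1&1=1 G3=(1+0>=1)=1 G4=NOT G4=NOT 0=1 -> 01111
Step 2: G0=(1+1>=1)=1 G1=(0+1>=1)=1 G2=G2&G0=1&0=0 G3=(1+1>=1)=1 G4=NOT G4=NOT 1=0 -> 11010
Step 3: G0=(0+1>=1)=1 G1=(1+1>=1)=1 G2=G2&G0=0&1=0 G3=(1+1>=1)=1 G4=NOT G4=NOT 0=1 -> 11011
Step 4: G0=(1+1>=1)=1 G1=(1+1>=1)=1 G2=G2&G0=0&1=0 G3=(1+1>=1)=1 G4=NOT G4=NOT 1=0 -> 11010
Step 5: G0=(0+1>=1)=1 G1=(1+1>=1)=1 G2=G2&G0=0&1=0 G3=(1+1>=1)=1 G4=NOT G4=NOT 0=1 -> 11011

11011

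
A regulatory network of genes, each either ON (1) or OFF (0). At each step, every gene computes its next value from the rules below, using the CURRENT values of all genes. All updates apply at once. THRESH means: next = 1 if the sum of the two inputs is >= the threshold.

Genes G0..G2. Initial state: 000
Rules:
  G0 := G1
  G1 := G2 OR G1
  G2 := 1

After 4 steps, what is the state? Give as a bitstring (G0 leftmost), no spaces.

Step 1: G0=G1=0 G1=G2|G1=0|0=0 G2=1(const) -> 001
Step 2: G0=G1=0 G1=G2|G1=1|0=1 G2=1(const) -> 011
Step 3: G0=G1=1 G1=G2|G1=1|1=1 G2=1(const) -> 111
Step 4: G0=G1=1 G1=G2|G1=1|1=1 G2=1(const) -> 111

111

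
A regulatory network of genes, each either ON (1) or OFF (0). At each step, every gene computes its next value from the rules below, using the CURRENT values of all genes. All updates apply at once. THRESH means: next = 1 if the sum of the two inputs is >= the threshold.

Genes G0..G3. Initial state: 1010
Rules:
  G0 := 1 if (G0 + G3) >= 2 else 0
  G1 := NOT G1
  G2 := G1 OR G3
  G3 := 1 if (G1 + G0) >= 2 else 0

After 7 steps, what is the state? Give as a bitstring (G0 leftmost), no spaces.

Step 1: G0=(1+0>=2)=0 G1=NOT G1=NOT 0=1 G2=G1|G3=0|0=0 G3=(0+1>=2)=0 -> 0100
Step 2: G0=(0+0>=2)=0 G1=NOT G1=NOT 1=0 G2=G1|G3=1|0=1 G3=(1+0>=2)=0 -> 0010
Step 3: G0=(0+0>=2)=0 G1=NOT G1=NOT 0=1 G2=G1|G3=0|0=0 G3=(0+0>=2)=0 -> 0100
Step 4: G0=(0+0>=2)=0 G1=NOT G1=NOT 1=0 G2=G1|G3=1|0=1 G3=(1+0>=2)=0 -> 0010
Step 5: G0=(0+0>=2)=0 G1=NOT G1=NOT 0=1 G2=G1|G3=0|0=0 G3=(0+0>=2)=0 -> 0100
Step 6: G0=(0+0>=2)=0 G1=NOT G1=NOT 1=0 G2=G1|G3=1|0=1 G3=(1+0>=2)=0 -> 0010
Step 7: G0=(0+0>=2)=0 G1=NOT G1=NOT 0=1 G2=G1|G3=0|0=0 G3=(0+0>=2)=0 -> 0100

0100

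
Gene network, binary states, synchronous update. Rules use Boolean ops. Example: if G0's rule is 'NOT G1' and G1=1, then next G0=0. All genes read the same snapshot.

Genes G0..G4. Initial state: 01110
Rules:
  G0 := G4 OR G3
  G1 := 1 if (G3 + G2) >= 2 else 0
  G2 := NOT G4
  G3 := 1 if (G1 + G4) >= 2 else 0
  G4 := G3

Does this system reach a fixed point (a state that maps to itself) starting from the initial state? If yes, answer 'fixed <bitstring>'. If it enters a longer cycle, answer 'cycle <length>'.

Answer: fixed 00100

Derivation:
Step 0: 01110
Step 1: G0=G4|G3=0|1=1 G1=(1+1>=2)=1 G2=NOT G4=NOT 0=1 G3=(1+0>=2)=0 G4=G3=1 -> 11101
Step 2: G0=G4|G3=1|0=1 G1=(0+1>=2)=0 G2=NOT G4=NOT 1=0 G3=(1+1>=2)=1 G4=G3=0 -> 10010
Step 3: G0=G4|G3=0|1=1 G1=(1+0>=2)=0 G2=NOT G4=NOT 0=1 G3=(0+0>=2)=0 G4=G3=1 -> 10101
Step 4: G0=G4|G3=1|0=1 G1=(0+1>=2)=0 G2=NOT G4=NOT 1=0 G3=(0+1>=2)=0 G4=G3=0 -> 10000
Step 5: G0=G4|G3=0|0=0 G1=(0+0>=2)=0 G2=NOT G4=NOT 0=1 G3=(0+0>=2)=0 G4=G3=0 -> 00100
Step 6: G0=G4|G3=0|0=0 G1=(0+1>=2)=0 G2=NOT G4=NOT 0=1 G3=(0+0>=2)=0 G4=G3=0 -> 00100
Fixed point reached at step 5: 00100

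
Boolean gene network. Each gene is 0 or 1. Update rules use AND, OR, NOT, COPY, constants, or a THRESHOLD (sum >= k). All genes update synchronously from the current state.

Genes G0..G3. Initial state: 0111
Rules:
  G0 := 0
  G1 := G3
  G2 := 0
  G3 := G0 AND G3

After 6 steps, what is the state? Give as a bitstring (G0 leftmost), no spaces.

Step 1: G0=0(const) G1=G3=1 G2=0(const) G3=G0&G3=0&1=0 -> 0100
Step 2: G0=0(const) G1=G3=0 G2=0(const) G3=G0&G3=0&0=0 -> 0000
Step 3: G0=0(const) G1=G3=0 G2=0(const) G3=G0&G3=0&0=0 -> 0000
Step 4: G0=0(const) G1=G3=0 G2=0(const) G3=G0&G3=0&0=0 -> 0000
Step 5: G0=0(const) G1=G3=0 G2=0(const) G3=G0&G3=0&0=0 -> 0000
Step 6: G0=0(const) G1=G3=0 G2=0(const) G3=G0&G3=0&0=0 -> 0000

0000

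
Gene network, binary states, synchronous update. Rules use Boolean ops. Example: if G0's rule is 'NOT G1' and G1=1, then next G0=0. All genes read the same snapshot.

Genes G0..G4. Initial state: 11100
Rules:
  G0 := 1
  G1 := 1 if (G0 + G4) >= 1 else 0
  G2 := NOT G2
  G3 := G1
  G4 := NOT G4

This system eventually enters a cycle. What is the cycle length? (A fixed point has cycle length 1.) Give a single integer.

Answer: 2

Derivation:
Step 0: 11100
Step 1: G0=1(const) G1=(1+0>=1)=1 G2=NOT G2=NOT 1=0 G3=G1=1 G4=NOT G4=NOT 0=1 -> 11011
Step 2: G0=1(const) G1=(1+1>=1)=1 G2=NOT G2=NOT 0=1 G3=G1=1 G4=NOT G4=NOT 1=0 -> 11110
Step 3: G0=1(const) G1=(1+0>=1)=1 G2=NOT G2=NOT 1=0 G3=G1=1 G4=NOT G4=NOT 0=1 -> 11011
State from step 3 equals state from step 1 -> cycle length 2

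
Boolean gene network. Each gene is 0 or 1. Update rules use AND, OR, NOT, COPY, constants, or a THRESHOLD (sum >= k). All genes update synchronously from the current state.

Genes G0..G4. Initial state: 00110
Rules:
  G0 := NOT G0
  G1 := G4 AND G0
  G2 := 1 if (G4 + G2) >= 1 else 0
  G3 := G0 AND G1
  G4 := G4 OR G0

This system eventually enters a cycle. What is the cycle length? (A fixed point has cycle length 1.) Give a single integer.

Step 0: 00110
Step 1: G0=NOT G0=NOT 0=1 G1=G4&G0=0&0=0 G2=(0+1>=1)=1 G3=G0&G1=0&0=0 G4=G4|G0=0|0=0 -> 10100
Step 2: G0=NOT G0=NOT 1=0 G1=G4&G0=0&1=0 G2=(0+1>=1)=1 G3=G0&G1=1&0=0 G4=G4|G0=0|1=1 -> 00101
Step 3: G0=NOT G0=NOT 0=1 G1=G4&G0=1&0=0 G2=(1+1>=1)=1 G3=G0&G1=0&0=0 G4=G4|G0=1|0=1 -> 10101
Step 4: G0=NOT G0=NOT 1=0 G1=G4&G0=1&1=1 G2=(1+1>=1)=1 G3=G0&G1=1&0=0 G4=G4|G0=1|1=1 -> 01101
Step 5: G0=NOT G0=NOT 0=1 G1=G4&G0=1&0=0 G2=(1+1>=1)=1 G3=G0&G1=0&1=0 G4=G4|G0=1|0=1 -> 10101
State from step 5 equals state from step 3 -> cycle length 2

Answer: 2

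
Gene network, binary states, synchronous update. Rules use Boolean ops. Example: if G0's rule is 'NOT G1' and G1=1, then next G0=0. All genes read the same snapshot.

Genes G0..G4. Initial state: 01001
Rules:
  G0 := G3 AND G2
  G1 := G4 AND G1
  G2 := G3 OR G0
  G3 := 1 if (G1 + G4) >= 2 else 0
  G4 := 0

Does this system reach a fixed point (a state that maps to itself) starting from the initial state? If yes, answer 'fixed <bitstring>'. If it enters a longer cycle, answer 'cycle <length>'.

Answer: fixed 00000

Derivation:
Step 0: 01001
Step 1: G0=G3&G2=0&0=0 G1=G4&G1=1&1=1 G2=G3|G0=0|0=0 G3=(1+1>=2)=1 G4=0(const) -> 01010
Step 2: G0=G3&G2=1&0=0 G1=G4&G1=0&1=0 G2=G3|G0=1|0=1 G3=(1+0>=2)=0 G4=0(const) -> 00100
Step 3: G0=G3&G2=0&1=0 G1=G4&G1=0&0=0 G2=G3|G0=0|0=0 G3=(0+0>=2)=0 G4=0(const) -> 00000
Step 4: G0=G3&G2=0&0=0 G1=G4&G1=0&0=0 G2=G3|G0=0|0=0 G3=(0+0>=2)=0 G4=0(const) -> 00000
Fixed point reached at step 3: 00000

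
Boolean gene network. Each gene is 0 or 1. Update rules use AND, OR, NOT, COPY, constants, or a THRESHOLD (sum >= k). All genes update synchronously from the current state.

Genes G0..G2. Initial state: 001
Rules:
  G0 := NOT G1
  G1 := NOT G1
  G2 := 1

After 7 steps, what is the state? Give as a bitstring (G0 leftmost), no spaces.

Step 1: G0=NOT G1=NOT 0=1 G1=NOT G1=NOT 0=1 G2=1(const) -> 111
Step 2: G0=NOT G1=NOT 1=0 G1=NOT G1=NOT 1=0 G2=1(const) -> 001
Step 3: G0=NOT G1=NOT 0=1 G1=NOT G1=NOT 0=1 G2=1(const) -> 111
Step 4: G0=NOT G1=NOT 1=0 G1=NOT G1=NOT 1=0 G2=1(const) -> 001
Step 5: G0=NOT G1=NOT 0=1 G1=NOT G1=NOT 0=1 G2=1(const) -> 111
Step 6: G0=NOT G1=NOT 1=0 G1=NOT G1=NOT 1=0 G2=1(const) -> 001
Step 7: G0=NOT G1=NOT 0=1 G1=NOT G1=NOT 0=1 G2=1(const) -> 111

111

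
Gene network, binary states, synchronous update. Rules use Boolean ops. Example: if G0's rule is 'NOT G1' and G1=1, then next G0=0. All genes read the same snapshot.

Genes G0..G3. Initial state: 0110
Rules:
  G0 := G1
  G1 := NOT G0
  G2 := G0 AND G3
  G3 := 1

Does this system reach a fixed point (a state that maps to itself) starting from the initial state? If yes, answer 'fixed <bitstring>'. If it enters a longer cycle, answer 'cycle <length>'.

Answer: cycle 4

Derivation:
Step 0: 0110
Step 1: G0=G1=1 G1=NOT G0=NOT 0=1 G2=G0&G3=0&0=0 G3=1(const) -> 1101
Step 2: G0=G1=1 G1=NOT G0=NOT 1=0 G2=G0&G3=1&1=1 G3=1(const) -> 1011
Step 3: G0=G1=0 G1=NOT G0=NOT 1=0 G2=G0&G3=1&1=1 G3=1(const) -> 0011
Step 4: G0=G1=0 G1=NOT G0=NOT 0=1 G2=G0&G3=0&1=0 G3=1(const) -> 0101
Step 5: G0=G1=1 G1=NOT G0=NOT 0=1 G2=G0&G3=0&1=0 G3=1(const) -> 1101
Cycle of length 4 starting at step 1 -> no fixed point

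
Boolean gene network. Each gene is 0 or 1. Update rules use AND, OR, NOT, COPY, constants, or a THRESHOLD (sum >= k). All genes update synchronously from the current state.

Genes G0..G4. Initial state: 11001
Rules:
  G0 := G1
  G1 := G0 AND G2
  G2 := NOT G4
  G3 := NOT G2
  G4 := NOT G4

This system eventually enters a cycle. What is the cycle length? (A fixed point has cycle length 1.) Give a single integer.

Step 0: 11001
Step 1: G0=G1=1 G1=G0&G2=1&0=0 G2=NOT G4=NOT 1=0 G3=NOT G2=NOT 0=1 G4=NOT G4=NOT 1=0 -> 10010
Step 2: G0=G1=0 G1=G0&G2=1&0=0 G2=NOT G4=NOT 0=1 G3=NOT G2=NOT 0=1 G4=NOT G4=NOT 0=1 -> 00111
Step 3: G0=G1=0 G1=G0&G2=0&1=0 G2=NOT G4=NOT 1=0 G3=NOT G2=NOT 1=0 G4=NOT G4=NOT 1=0 -> 00000
Step 4: G0=G1=0 G1=G0&G2=0&0=0 G2=NOT G4=NOT 0=1 G3=NOT G2=NOT 0=1 G4=NOT G4=NOT 0=1 -> 00111
State from step 4 equals state from step 2 -> cycle length 2

Answer: 2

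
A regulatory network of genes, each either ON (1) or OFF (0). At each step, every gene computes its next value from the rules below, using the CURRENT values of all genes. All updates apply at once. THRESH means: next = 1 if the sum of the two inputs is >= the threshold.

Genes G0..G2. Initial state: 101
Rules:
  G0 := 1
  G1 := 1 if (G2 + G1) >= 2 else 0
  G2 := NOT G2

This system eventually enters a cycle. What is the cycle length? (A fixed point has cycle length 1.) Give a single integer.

Answer: 2

Derivation:
Step 0: 101
Step 1: G0=1(const) G1=(1+0>=2)=0 G2=NOT G2=NOT 1=0 -> 100
Step 2: G0=1(const) G1=(0+0>=2)=0 G2=NOT G2=NOT 0=1 -> 101
State from step 2 equals state from step 0 -> cycle length 2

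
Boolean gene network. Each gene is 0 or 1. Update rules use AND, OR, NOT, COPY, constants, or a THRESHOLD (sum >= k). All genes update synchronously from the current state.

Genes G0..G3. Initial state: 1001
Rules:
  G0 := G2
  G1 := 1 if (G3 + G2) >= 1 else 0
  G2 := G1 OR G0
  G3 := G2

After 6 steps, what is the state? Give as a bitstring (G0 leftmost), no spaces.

Step 1: G0=G2=0 G1=(1+0>=1)=1 G2=G1|G0=0|1=1 G3=G2=0 -> 0110
Step 2: G0=G2=1 G1=(0+1>=1)=1 G2=G1|G0=1|0=1 G3=G2=1 -> 1111
Step 3: G0=G2=1 G1=(1+1>=1)=1 G2=G1|G0=1|1=1 G3=G2=1 -> 1111
Step 4: G0=G2=1 G1=(1+1>=1)=1 G2=G1|G0=1|1=1 G3=G2=1 -> 1111
Step 5: G0=G2=1 G1=(1+1>=1)=1 G2=G1|G0=1|1=1 G3=G2=1 -> 1111
Step 6: G0=G2=1 G1=(1+1>=1)=1 G2=G1|G0=1|1=1 G3=G2=1 -> 1111

1111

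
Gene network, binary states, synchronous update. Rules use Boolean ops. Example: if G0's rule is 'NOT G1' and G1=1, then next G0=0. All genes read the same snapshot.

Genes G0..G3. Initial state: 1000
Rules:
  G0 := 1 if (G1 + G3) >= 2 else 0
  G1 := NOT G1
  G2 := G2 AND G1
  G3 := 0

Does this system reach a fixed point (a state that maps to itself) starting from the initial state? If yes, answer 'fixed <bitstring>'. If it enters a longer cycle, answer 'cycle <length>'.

Answer: cycle 2

Derivation:
Step 0: 1000
Step 1: G0=(0+0>=2)=0 G1=NOT G1=NOT 0=1 G2=G2&G1=0&0=0 G3=0(const) -> 0100
Step 2: G0=(1+0>=2)=0 G1=NOT G1=NOT 1=0 G2=G2&G1=0&1=0 G3=0(const) -> 0000
Step 3: G0=(0+0>=2)=0 G1=NOT G1=NOT 0=1 G2=G2&G1=0&0=0 G3=0(const) -> 0100
Cycle of length 2 starting at step 1 -> no fixed point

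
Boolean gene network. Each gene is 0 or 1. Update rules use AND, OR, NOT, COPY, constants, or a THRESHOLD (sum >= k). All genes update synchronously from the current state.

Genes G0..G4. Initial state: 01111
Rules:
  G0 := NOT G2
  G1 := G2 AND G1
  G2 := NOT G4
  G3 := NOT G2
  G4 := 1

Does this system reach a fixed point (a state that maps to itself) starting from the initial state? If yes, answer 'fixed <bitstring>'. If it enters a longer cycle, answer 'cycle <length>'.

Step 0: 01111
Step 1: G0=NOT G2=NOT 1=0 G1=G2&G1=1&1=1 G2=NOT G4=NOT 1=0 G3=NOT G2=NOT 1=0 G4=1(const) -> 01001
Step 2: G0=NOT G2=NOT 0=1 G1=G2&G1=0&1=0 G2=NOT G4=NOT 1=0 G3=NOT G2=NOT 0=1 G4=1(const) -> 10011
Step 3: G0=NOT G2=NOT 0=1 G1=G2&G1=0&0=0 G2=NOT G4=NOT 1=0 G3=NOT G2=NOT 0=1 G4=1(const) -> 10011
Fixed point reached at step 2: 10011

Answer: fixed 10011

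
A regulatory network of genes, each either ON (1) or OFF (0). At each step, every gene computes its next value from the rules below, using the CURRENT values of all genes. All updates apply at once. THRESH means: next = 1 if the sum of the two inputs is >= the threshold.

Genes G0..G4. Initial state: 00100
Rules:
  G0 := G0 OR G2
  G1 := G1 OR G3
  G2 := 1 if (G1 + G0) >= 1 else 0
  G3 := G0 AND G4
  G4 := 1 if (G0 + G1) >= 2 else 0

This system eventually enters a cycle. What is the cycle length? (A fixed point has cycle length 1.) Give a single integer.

Answer: 1

Derivation:
Step 0: 00100
Step 1: G0=G0|G2=0|1=1 G1=G1|G3=0|0=0 G2=(0+0>=1)=0 G3=G0&G4=0&0=0 G4=(0+0>=2)=0 -> 10000
Step 2: G0=G0|G2=1|0=1 G1=G1|G3=0|0=0 G2=(0+1>=1)=1 G3=G0&G4=1&0=0 G4=(1+0>=2)=0 -> 10100
Step 3: G0=G0|G2=1|1=1 G1=G1|G3=0|0=0 G2=(0+1>=1)=1 G3=G0&G4=1&0=0 G4=(1+0>=2)=0 -> 10100
State from step 3 equals state from step 2 -> cycle length 1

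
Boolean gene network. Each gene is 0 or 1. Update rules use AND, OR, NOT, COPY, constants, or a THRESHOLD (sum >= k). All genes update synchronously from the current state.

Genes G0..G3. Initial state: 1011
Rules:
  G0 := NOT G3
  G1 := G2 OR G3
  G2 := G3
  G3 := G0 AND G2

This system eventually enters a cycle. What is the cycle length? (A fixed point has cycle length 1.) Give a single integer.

Step 0: 1011
Step 1: G0=NOT G3=NOT 1=0 G1=G2|G3=1|1=1 G2=G3=1 G3=G0&G2=1&1=1 -> 0111
Step 2: G0=NOT G3=NOT 1=0 G1=G2|G3=1|1=1 G2=G3=1 G3=G0&G2=0&1=0 -> 0110
Step 3: G0=NOT G3=NOT 0=1 G1=G2|G3=1|0=1 G2=G3=0 G3=G0&G2=0&1=0 -> 1100
Step 4: G0=NOT G3=NOT 0=1 G1=G2|G3=0|0=0 G2=G3=0 G3=G0&G2=1&0=0 -> 1000
Step 5: G0=NOT G3=NOT 0=1 G1=G2|G3=0|0=0 G2=G3=0 G3=G0&G2=1&0=0 -> 1000
State from step 5 equals state from step 4 -> cycle length 1

Answer: 1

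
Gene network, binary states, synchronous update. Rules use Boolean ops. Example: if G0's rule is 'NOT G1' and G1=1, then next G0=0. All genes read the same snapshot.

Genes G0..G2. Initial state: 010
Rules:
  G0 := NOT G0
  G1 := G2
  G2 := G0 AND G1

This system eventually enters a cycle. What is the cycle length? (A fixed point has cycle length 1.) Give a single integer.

Step 0: 010
Step 1: G0=NOT G0=NOT 0=1 G1=G2=0 G2=G0&G1=0&1=0 -> 100
Step 2: G0=NOT G0=NOT 1=0 G1=G2=0 G2=G0&G1=1&0=0 -> 000
Step 3: G0=NOT G0=NOT 0=1 G1=G2=0 G2=G0&G1=0&0=0 -> 100
State from step 3 equals state from step 1 -> cycle length 2

Answer: 2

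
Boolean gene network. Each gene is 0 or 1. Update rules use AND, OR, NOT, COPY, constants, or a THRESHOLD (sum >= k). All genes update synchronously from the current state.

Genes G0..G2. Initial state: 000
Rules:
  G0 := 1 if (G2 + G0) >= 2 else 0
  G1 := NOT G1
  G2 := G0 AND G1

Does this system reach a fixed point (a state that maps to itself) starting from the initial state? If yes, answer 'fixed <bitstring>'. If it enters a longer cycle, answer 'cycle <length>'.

Step 0: 000
Step 1: G0=(0+0>=2)=0 G1=NOT G1=NOT 0=1 G2=G0&G1=0&0=0 -> 010
Step 2: G0=(0+0>=2)=0 G1=NOT G1=NOT 1=0 G2=G0&G1=0&1=0 -> 000
Cycle of length 2 starting at step 0 -> no fixed point

Answer: cycle 2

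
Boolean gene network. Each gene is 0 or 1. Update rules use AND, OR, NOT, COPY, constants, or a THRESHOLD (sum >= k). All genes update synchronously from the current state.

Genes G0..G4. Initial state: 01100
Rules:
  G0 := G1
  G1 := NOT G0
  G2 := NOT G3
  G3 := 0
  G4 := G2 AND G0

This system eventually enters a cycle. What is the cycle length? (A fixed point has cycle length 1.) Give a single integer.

Step 0: 01100
Step 1: G0=G1=1 G1=NOT G0=NOT 0=1 G2=NOT G3=NOT 0=1 G3=0(const) G4=G2&G0=1&0=0 -> 11100
Step 2: G0=G1=1 G1=NOT G0=NOT 1=0 G2=NOT G3=NOT 0=1 G3=0(const) G4=G2&G0=1&1=1 -> 10101
Step 3: G0=G1=0 G1=NOT G0=NOT 1=0 G2=NOT G3=NOT 0=1 G3=0(const) G4=G2&G0=1&1=1 -> 00101
Step 4: G0=G1=0 G1=NOT G0=NOT 0=1 G2=NOT G3=NOT 0=1 G3=0(const) G4=G2&G0=1&0=0 -> 01100
State from step 4 equals state from step 0 -> cycle length 4

Answer: 4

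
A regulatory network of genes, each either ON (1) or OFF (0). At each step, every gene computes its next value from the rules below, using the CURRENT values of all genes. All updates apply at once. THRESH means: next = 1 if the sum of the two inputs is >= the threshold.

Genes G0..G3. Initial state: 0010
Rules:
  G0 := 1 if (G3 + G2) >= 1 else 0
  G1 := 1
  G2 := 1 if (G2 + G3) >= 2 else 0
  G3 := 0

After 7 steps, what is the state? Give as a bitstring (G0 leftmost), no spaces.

Step 1: G0=(0+1>=1)=1 G1=1(const) G2=(1+0>=2)=0 G3=0(const) -> 1100
Step 2: G0=(0+0>=1)=0 G1=1(const) G2=(0+0>=2)=0 G3=0(const) -> 0100
Step 3: G0=(0+0>=1)=0 G1=1(const) G2=(0+0>=2)=0 G3=0(const) -> 0100
Step 4: G0=(0+0>=1)=0 G1=1(const) G2=(0+0>=2)=0 G3=0(const) -> 0100
Step 5: G0=(0+0>=1)=0 G1=1(const) G2=(0+0>=2)=0 G3=0(const) -> 0100
Step 6: G0=(0+0>=1)=0 G1=1(const) G2=(0+0>=2)=0 G3=0(const) -> 0100
Step 7: G0=(0+0>=1)=0 G1=1(const) G2=(0+0>=2)=0 G3=0(const) -> 0100

0100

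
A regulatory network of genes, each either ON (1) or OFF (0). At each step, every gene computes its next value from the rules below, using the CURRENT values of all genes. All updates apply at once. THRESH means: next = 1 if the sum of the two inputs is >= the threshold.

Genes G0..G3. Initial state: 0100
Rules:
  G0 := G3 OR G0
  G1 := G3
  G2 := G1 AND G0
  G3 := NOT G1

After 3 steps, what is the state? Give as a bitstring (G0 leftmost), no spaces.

Step 1: G0=G3|G0=0|0=0 G1=G3=0 G2=G1&G0=1&0=0 G3=NOT G1=NOT 1=0 -> 0000
Step 2: G0=G3|G0=0|0=0 G1=G3=0 G2=G1&G0=0&0=0 G3=NOT G1=NOT 0=1 -> 0001
Step 3: G0=G3|G0=1|0=1 G1=G3=1 G2=G1&G0=0&0=0 G3=NOT G1=NOT 0=1 -> 1101

1101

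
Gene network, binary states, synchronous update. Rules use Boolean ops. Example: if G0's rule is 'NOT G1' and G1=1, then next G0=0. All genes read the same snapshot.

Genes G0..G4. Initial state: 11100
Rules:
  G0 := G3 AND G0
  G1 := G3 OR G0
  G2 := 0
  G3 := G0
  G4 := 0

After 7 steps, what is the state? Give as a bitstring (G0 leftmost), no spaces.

Step 1: G0=G3&G0=0&1=0 G1=G3|G0=0|1=1 G2=0(const) G3=G0=1 G4=0(const) -> 01010
Step 2: G0=G3&G0=1&0=0 G1=G3|G0=1|0=1 G2=0(const) G3=G0=0 G4=0(const) -> 01000
Step 3: G0=G3&G0=0&0=0 G1=G3|G0=0|0=0 G2=0(const) G3=G0=0 G4=0(const) -> 00000
Step 4: G0=G3&G0=0&0=0 G1=G3|G0=0|0=0 G2=0(const) G3=G0=0 G4=0(const) -> 00000
Step 5: G0=G3&G0=0&0=0 G1=G3|G0=0|0=0 G2=0(const) G3=G0=0 G4=0(const) -> 00000
Step 6: G0=G3&G0=0&0=0 G1=G3|G0=0|0=0 G2=0(const) G3=G0=0 G4=0(const) -> 00000
Step 7: G0=G3&G0=0&0=0 G1=G3|G0=0|0=0 G2=0(const) G3=G0=0 G4=0(const) -> 00000

00000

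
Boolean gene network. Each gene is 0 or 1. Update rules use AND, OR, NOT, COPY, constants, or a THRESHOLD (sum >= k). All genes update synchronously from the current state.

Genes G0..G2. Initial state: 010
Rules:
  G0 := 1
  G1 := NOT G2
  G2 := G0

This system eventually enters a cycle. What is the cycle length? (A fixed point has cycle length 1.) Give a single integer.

Step 0: 010
Step 1: G0=1(const) G1=NOT G2=NOT 0=1 G2=G0=0 -> 110
Step 2: G0=1(const) G1=NOT G2=NOT 0=1 G2=G0=1 -> 111
Step 3: G0=1(const) G1=NOT G2=NOT 1=0 G2=G0=1 -> 101
Step 4: G0=1(const) G1=NOT G2=NOT 1=0 G2=G0=1 -> 101
State from step 4 equals state from step 3 -> cycle length 1

Answer: 1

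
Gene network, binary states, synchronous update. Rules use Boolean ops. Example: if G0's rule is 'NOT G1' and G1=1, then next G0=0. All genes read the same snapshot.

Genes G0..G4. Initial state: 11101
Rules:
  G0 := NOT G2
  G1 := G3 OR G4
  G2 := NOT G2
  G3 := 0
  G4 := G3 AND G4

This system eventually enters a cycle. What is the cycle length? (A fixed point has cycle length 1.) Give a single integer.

Answer: 2

Derivation:
Step 0: 11101
Step 1: G0=NOT G2=NOT 1=0 G1=G3|G4=0|1=1 G2=NOT G2=NOT 1=0 G3=0(const) G4=G3&G4=0&1=0 -> 01000
Step 2: G0=NOT G2=NOT 0=1 G1=G3|G4=0|0=0 G2=NOT G2=NOT 0=1 G3=0(const) G4=G3&G4=0&0=0 -> 10100
Step 3: G0=NOT G2=NOT 1=0 G1=G3|G4=0|0=0 G2=NOT G2=NOT 1=0 G3=0(const) G4=G3&G4=0&0=0 -> 00000
Step 4: G0=NOT G2=NOT 0=1 G1=G3|G4=0|0=0 G2=NOT G2=NOT 0=1 G3=0(const) G4=G3&G4=0&0=0 -> 10100
State from step 4 equals state from step 2 -> cycle length 2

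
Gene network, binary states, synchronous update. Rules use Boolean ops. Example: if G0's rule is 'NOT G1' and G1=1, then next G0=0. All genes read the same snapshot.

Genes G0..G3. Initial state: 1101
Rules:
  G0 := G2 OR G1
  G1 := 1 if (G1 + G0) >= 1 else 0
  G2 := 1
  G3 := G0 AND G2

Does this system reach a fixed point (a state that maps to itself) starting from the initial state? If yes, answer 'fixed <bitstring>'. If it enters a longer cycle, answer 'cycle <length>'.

Answer: fixed 1111

Derivation:
Step 0: 1101
Step 1: G0=G2|G1=0|1=1 G1=(1+1>=1)=1 G2=1(const) G3=G0&G2=1&0=0 -> 1110
Step 2: G0=G2|G1=1|1=1 G1=(1+1>=1)=1 G2=1(const) G3=G0&G2=1&1=1 -> 1111
Step 3: G0=G2|G1=1|1=1 G1=(1+1>=1)=1 G2=1(const) G3=G0&G2=1&1=1 -> 1111
Fixed point reached at step 2: 1111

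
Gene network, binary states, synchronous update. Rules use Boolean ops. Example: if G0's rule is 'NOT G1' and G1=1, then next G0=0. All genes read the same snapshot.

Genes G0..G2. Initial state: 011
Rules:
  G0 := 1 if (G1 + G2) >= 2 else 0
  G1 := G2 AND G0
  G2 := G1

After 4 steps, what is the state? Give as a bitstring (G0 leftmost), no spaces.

Step 1: G0=(1+1>=2)=1 G1=G2&G0=1&0=0 G2=G1=1 -> 101
Step 2: G0=(0+1>=2)=0 G1=G2&G0=1&1=1 G2=G1=0 -> 010
Step 3: G0=(1+0>=2)=0 G1=G2&G0=0&0=0 G2=G1=1 -> 001
Step 4: G0=(0+1>=2)=0 G1=G2&G0=1&0=0 G2=G1=0 -> 000

000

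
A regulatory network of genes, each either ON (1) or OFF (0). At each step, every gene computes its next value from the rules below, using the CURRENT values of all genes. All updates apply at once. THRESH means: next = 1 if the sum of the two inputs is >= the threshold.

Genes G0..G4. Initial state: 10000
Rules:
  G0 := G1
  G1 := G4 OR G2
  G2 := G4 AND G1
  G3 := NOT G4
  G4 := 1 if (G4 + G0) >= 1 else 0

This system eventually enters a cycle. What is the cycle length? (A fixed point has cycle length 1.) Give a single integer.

Step 0: 10000
Step 1: G0=G1=0 G1=G4|G2=0|0=0 G2=G4&G1=0&0=0 G3=NOT G4=NOT 0=1 G4=(0+1>=1)=1 -> 00011
Step 2: G0=G1=0 G1=G4|G2=1|0=1 G2=G4&G1=1&0=0 G3=NOT G4=NOT 1=0 G4=(1+0>=1)=1 -> 01001
Step 3: G0=G1=1 G1=G4|G2=1|0=1 G2=G4&G1=1&1=1 G3=NOT G4=NOT 1=0 G4=(1+0>=1)=1 -> 11101
Step 4: G0=G1=1 G1=G4|G2=1|1=1 G2=G4&G1=1&1=1 G3=NOT G4=NOT 1=0 G4=(1+1>=1)=1 -> 11101
State from step 4 equals state from step 3 -> cycle length 1

Answer: 1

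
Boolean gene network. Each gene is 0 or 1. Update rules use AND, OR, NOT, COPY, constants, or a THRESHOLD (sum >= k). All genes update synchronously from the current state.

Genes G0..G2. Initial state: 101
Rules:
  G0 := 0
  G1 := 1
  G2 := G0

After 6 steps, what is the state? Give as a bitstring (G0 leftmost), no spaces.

Step 1: G0=0(const) G1=1(const) G2=G0=1 -> 011
Step 2: G0=0(const) G1=1(const) G2=G0=0 -> 010
Step 3: G0=0(const) G1=1(const) G2=G0=0 -> 010
Step 4: G0=0(const) G1=1(const) G2=G0=0 -> 010
Step 5: G0=0(const) G1=1(const) G2=G0=0 -> 010
Step 6: G0=0(const) G1=1(const) G2=G0=0 -> 010

010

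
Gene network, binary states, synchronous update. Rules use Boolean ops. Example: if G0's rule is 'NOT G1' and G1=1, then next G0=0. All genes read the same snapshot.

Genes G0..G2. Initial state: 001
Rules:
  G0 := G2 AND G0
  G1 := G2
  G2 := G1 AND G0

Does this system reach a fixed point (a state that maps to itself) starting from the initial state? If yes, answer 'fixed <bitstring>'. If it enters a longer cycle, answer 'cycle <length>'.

Step 0: 001
Step 1: G0=G2&G0=1&0=0 G1=G2=1 G2=G1&G0=0&0=0 -> 010
Step 2: G0=G2&G0=0&0=0 G1=G2=0 G2=G1&G0=1&0=0 -> 000
Step 3: G0=G2&G0=0&0=0 G1=G2=0 G2=G1&G0=0&0=0 -> 000
Fixed point reached at step 2: 000

Answer: fixed 000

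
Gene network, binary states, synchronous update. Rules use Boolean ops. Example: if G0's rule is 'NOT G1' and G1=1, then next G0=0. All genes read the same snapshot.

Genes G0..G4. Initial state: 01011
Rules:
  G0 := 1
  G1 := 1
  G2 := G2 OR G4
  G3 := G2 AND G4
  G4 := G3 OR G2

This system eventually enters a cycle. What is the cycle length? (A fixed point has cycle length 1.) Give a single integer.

Step 0: 01011
Step 1: G0=1(const) G1=1(const) G2=G2|G4=0|1=1 G3=G2&G4=0&1=0 G4=G3|G2=1|0=1 -> 11101
Step 2: G0=1(const) G1=1(const) G2=G2|G4=1|1=1 G3=G2&G4=1&1=1 G4=G3|G2=0|1=1 -> 11111
Step 3: G0=1(const) G1=1(const) G2=G2|G4=1|1=1 G3=G2&G4=1&1=1 G4=G3|G2=1|1=1 -> 11111
State from step 3 equals state from step 2 -> cycle length 1

Answer: 1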